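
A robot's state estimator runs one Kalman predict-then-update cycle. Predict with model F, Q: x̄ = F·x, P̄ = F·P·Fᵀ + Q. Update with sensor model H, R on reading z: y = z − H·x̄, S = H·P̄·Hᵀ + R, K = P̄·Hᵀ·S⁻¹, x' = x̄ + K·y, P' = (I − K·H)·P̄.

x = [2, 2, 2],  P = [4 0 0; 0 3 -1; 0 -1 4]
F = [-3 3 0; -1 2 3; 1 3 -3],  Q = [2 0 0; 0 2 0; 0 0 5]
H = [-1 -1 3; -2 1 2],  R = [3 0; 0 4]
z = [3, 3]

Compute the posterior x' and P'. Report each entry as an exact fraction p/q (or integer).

x' = [147115/23524, 139931/23524, 235743/47048]
P' = [199708/5881 300289/11762 472043/23524; 300289/11762 246359/11762 359827/23524; 472043/23524 359827/23524 570763/47048]

x̄ = F·x = [0, 8, 2]
P̄ = F·P·Fᵀ + Q = [65 21 24; 21 42 -25; 24 -25 90]
y = z − H·x̄ = [5, -9]
S = H·P̄·Hᵀ + R = [968 432; 432 290]
K = P̄·Hᵀ·S⁻¹ = [5573/23524 -6625/11762; -4605/23524 701/5881; 16183/47048 -1687/11762]
x' = x̄ + K·y = [147115/23524, 139931/23524, 235743/47048]
P' = (I − K·H)·P̄ = [199708/5881 300289/11762 472043/23524; 300289/11762 246359/11762 359827/23524; 472043/23524 359827/23524 570763/47048]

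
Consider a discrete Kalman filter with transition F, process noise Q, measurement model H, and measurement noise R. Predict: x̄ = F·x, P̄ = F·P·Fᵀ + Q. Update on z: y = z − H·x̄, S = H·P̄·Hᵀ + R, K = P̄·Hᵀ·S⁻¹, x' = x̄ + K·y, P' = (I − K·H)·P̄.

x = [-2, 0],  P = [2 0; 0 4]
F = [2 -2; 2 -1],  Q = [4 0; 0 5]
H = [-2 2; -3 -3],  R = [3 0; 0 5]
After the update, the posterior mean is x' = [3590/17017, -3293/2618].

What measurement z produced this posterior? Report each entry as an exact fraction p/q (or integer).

x̄ = F·x = [-4, -4]
P̄ = F·P·Fᵀ + Q = [28 16; 16 17]
S = H·P̄·Hᵀ + R = [55 66; 66 698]
K = P̄·Hᵀ·S⁻¹ = [-4020/17017 -258/1547; 305/1309 -39/238]
x' − x̄ = [71658/17017, 7179/2618] = K·y
y = (KᵀK)⁻¹·Kᵀ·(x' − x̄) = [-3, -21]
z = y + H·x̄ = [-3, -21] + [0, 24] = [-3, 3]

z = [-3, 3]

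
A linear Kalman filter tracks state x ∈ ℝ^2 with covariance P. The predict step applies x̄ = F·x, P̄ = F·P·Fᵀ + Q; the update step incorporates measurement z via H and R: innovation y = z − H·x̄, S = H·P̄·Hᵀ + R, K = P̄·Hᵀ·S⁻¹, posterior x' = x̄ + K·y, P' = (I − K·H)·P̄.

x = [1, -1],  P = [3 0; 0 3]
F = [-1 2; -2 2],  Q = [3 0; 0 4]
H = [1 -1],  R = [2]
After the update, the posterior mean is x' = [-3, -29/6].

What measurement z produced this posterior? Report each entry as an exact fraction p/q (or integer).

z = [2]

x̄ = F·x = [-3, -4]
P̄ = F·P·Fᵀ + Q = [18 18; 18 28]
S = H·P̄·Hᵀ + R = [12]
K = P̄·Hᵀ·S⁻¹ = [0; -5/6]
x' − x̄ = [0, -5/6] = K·y
y = (KᵀK)⁻¹·Kᵀ·(x' − x̄) = [1]
z = y + H·x̄ = [1] + [1] = [2]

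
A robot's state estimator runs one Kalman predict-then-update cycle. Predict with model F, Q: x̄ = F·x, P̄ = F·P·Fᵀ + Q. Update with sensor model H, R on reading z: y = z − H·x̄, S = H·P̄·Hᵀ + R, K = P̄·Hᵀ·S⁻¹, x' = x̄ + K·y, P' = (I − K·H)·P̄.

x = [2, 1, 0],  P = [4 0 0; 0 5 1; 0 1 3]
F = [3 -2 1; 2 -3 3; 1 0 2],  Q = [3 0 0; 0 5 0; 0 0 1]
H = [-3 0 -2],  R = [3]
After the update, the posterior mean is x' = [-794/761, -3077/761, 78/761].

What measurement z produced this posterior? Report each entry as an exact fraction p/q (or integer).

x̄ = F·x = [4, 1, 2]
P̄ = F·P·Fᵀ + Q = [58 54 14; 54 75 20; 14 20 17]
S = H·P̄·Hᵀ + R = [761]
K = P̄·Hᵀ·S⁻¹ = [-202/761; -202/761; -76/761]
x' − x̄ = [-3838/761, -3838/761, -1444/761] = K·y
y = (KᵀK)⁻¹·Kᵀ·(x' − x̄) = [19]
z = y + H·x̄ = [19] + [-16] = [3]

z = [3]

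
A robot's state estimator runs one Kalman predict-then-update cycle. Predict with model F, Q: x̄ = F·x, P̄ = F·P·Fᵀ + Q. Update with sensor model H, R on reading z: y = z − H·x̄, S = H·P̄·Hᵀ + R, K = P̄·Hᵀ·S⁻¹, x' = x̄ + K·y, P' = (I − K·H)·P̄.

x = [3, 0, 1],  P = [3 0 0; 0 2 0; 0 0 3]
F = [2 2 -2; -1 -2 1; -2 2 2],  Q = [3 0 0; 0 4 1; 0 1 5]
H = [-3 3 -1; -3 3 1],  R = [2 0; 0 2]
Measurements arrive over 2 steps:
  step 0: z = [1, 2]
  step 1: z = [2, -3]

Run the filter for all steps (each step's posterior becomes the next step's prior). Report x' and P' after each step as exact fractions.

step 0: x̄ = F·x = [4, -2, -4]
step 0: P̄ = F·P·Fᵀ + Q = [35 -20 -16; -20 18 5; -16 5 37]
step 0: y = z − H·x̄ = [15, 24]
step 0: S = H·P̄·Hᵀ + R = [750 800; 800 1002]
step 0: K = P̄·Hᵀ·S⁻¹ = [-2249/55750 -331/2230; 7009/55750 41/2230; -13487/27875 542/1115]
step 0: x' = x̄ + K·y = [-1867/11150, 3647/11150, 2279/5575]
step 0: P' = (I − K·H)·P̄ = [59187/27875 57433/27875 -3013/27875; 57433/27875 58772/27875 -2992/27875; -3013/27875 -2992/27875 27037/27875]
step 1: x̄ = F·x = [-2778/5575, -869/11150, 10072/5575]
step 1: P̄ = F·P·Fᵀ + Q = [1171113/27875 -782138/27875 -133912/27875; -782138/27875 680538/27875 98137/27875; -133912/27875 98137/27875 260063/27875]
step 1: y = z − H·x̄ = [28383/11150, -13531/2230]
step 1: S = H·P̄·Hᵀ + R = [29666862/27875 6096656/5575; 6096656/5575 1298058/1115]
step 1: K = P̄·Hᵀ·S⁻¹ = [-55699991/600938642 -58669381/600938642; 44128421/600938642 41623129/600938642; -134500978/300469321 135197125/300469321]
step 1: x' = x̄ + K·y = [-85244033/600938642, -187061121/600938642, -1239757623/600938642]
step 1: P' = (I − K·H)·P̄ = [595392793/300469321 576331231/300469321 -1484695/300469321; 576331231/300469321 590623156/300469321 -1252646/300469321; -1484695/300469321 -1252646/300469321 269698103/300469321]

step 0: x' = [-1867/11150, 3647/11150, 2279/5575], P' = [59187/27875 57433/27875 -3013/27875; 57433/27875 58772/27875 -2992/27875; -3013/27875 -2992/27875 27037/27875]
step 1: x' = [-85244033/600938642, -187061121/600938642, -1239757623/600938642], P' = [595392793/300469321 576331231/300469321 -1484695/300469321; 576331231/300469321 590623156/300469321 -1252646/300469321; -1484695/300469321 -1252646/300469321 269698103/300469321]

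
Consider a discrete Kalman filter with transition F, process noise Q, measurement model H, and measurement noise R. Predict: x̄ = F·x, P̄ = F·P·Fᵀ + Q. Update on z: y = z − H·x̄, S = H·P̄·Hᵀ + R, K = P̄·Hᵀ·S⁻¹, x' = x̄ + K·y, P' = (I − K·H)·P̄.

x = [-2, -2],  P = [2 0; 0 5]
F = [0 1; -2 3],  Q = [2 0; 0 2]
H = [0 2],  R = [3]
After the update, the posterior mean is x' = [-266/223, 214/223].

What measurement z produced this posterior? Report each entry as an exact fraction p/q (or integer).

z = [2]

x̄ = F·x = [-2, -2]
P̄ = F·P·Fᵀ + Q = [7 15; 15 55]
S = H·P̄·Hᵀ + R = [223]
K = P̄·Hᵀ·S⁻¹ = [30/223; 110/223]
x' − x̄ = [180/223, 660/223] = K·y
y = (KᵀK)⁻¹·Kᵀ·(x' − x̄) = [6]
z = y + H·x̄ = [6] + [-4] = [2]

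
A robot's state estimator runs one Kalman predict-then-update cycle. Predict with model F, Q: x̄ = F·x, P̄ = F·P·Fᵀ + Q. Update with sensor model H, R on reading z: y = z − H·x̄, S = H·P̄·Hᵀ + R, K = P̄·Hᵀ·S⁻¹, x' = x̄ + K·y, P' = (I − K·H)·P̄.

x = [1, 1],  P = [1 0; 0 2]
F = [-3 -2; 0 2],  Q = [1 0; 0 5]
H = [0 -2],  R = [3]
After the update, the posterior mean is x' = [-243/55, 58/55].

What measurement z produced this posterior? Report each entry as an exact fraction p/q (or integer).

x̄ = F·x = [-5, 2]
P̄ = F·P·Fᵀ + Q = [18 -8; -8 13]
S = H·P̄·Hᵀ + R = [55]
K = P̄·Hᵀ·S⁻¹ = [16/55; -26/55]
x' − x̄ = [32/55, -52/55] = K·y
y = (KᵀK)⁻¹·Kᵀ·(x' − x̄) = [2]
z = y + H·x̄ = [2] + [-4] = [-2]

z = [-2]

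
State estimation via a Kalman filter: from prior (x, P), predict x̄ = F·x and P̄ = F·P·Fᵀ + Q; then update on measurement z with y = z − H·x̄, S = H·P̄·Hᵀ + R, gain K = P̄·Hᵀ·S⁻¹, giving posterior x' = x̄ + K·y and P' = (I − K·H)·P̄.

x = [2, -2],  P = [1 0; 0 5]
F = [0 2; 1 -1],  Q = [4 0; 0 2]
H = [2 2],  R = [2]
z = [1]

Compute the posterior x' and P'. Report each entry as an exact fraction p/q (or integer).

x' = [-86/25, 98/25]
P' = [208/25 -194/25; -194/25 192/25]

x̄ = F·x = [-4, 4]
P̄ = F·P·Fᵀ + Q = [24 -10; -10 8]
y = z − H·x̄ = [1]
S = H·P̄·Hᵀ + R = [50]
K = P̄·Hᵀ·S⁻¹ = [14/25; -2/25]
x' = x̄ + K·y = [-86/25, 98/25]
P' = (I − K·H)·P̄ = [208/25 -194/25; -194/25 192/25]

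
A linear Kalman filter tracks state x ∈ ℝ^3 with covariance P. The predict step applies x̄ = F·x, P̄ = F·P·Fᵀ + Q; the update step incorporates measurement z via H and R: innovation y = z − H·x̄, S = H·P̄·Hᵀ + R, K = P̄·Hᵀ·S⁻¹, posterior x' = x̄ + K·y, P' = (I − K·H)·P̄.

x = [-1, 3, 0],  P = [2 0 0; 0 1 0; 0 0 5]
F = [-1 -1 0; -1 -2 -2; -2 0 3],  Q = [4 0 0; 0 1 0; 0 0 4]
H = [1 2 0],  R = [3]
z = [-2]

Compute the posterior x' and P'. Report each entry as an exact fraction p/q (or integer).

x̄ = F·x = [-2, -5, 2]
P̄ = F·P·Fᵀ + Q = [7 4 4; 4 27 -26; 4 -26 57]
y = z − H·x̄ = [10]
S = H·P̄·Hᵀ + R = [134]
K = P̄·Hᵀ·S⁻¹ = [15/134; 29/67; -24/67]
x' = x̄ + K·y = [-59/67, -45/67, -106/67]
P' = (I − K·H)·P̄ = [713/134 -167/67 628/67; -167/67 127/67 -350/67; 628/67 -350/67 2667/67]

x' = [-59/67, -45/67, -106/67]
P' = [713/134 -167/67 628/67; -167/67 127/67 -350/67; 628/67 -350/67 2667/67]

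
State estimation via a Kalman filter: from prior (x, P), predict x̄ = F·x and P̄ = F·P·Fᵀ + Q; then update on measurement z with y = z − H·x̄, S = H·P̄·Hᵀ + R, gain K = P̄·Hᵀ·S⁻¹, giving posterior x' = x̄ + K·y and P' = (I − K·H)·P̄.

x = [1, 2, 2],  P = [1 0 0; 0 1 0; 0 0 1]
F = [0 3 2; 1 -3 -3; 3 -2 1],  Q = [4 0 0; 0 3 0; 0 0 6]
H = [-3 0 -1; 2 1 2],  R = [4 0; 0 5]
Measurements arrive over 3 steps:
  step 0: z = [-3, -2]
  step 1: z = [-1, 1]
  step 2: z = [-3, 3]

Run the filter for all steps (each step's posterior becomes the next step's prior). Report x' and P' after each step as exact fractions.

step 0: x̄ = F·x = [10, -11, 1]
step 0: P̄ = F·P·Fᵀ + Q = [17 -15 -4; -15 22 6; -4 6 20]
step 0: y = z − H·x̄ = [28, -13]
step 0: S = H·P̄·Hᵀ + R = [153 -71; -71 107]
step 0: K = P̄·Hᵀ·S⁻¹ = [-2124/5665 -827/5665; 4457/11330 3381/11330; 921/5665 2623/5665]
step 0: x' = x̄ + K·y = [7929/5665, -43787/11330, -2646/5665]
step 0: P' = (I − K·H)·P̄ = [5574/5665 1169/5665 -8226/5665; 1169/5665 61913/11330 -12421/5665; -8226/5665 -12421/5665 20994/5665]
step 1: x̄ = F·x = [-28389/2266, 32619/2266, 64928/5665]
step 1: P̄ = F·P·Fᵀ + Q = [94477/2266 -92481/2266 -34033/1133; -92481/2266 123555/2266 31033/1133; -34033/1133 31033/1133 215276/5665]
step 1: y = z − H·x̄ = [-307309/11330, -127587/11330]
step 1: S = H·P̄·Hᵀ + R = [2685357/11330 104111/11330; 104111/11330 955233/11330]
step 1: K = P̄·Hᵀ·S⁻¹ = [-44482528/112722971 -18551789/112722971; 87910351/225445942 64437733/225445942; 22635079/112722971 55447145/112722971]
step 1: x' = x̄ + K·y = [3211490/112722971, 67610186/112722971, 53614805/112722971]
step 1: P' = (I − K·H)·P̄ = [147397656/112722971 140971455/112722971 -264262856/112722971; 140971455/112722971 2153243113/225445942 -598735067/112722971; -264262856/112722971 -598735067/112722971 702248252/112722971]
step 2: x̄ = F·x = [310060168/112722971, -360463483/112722971, -71971097/112722971]
step 2: P̄ = F·P·Fᵀ + Q = [11529316193/225445942 -10055337725/225445942 -4773331809/112722971; -10055337725/225445942 12915824091/225445942 3562389193/112722971; -4773331809/112722971 3562389193/112722971 6129356880/112722971]
step 2: y = z − H·x̄ = [520040494/112722971, 222454254/112722971]
step 2: S = H·P̄·Hᵀ + R = [59644361557/225445942 5721219055/225445942; 5721219055/225445942 21099627313/225445942]
step 2: K = P̄·Hᵀ·S⁻¹ = [-1094540370352/2718481960299 -487854042005/2718481960299; 1977413955151/5436963920598 1281679529213/5436963920598; 607338405383/2718481960299 1452119687905/2718481960299]
step 2: x' = x̄ + K·y = [1465206691894/2718481960299, -2867102208239/2718481960299, 3931928279239/2718481960299]
step 2: P' = (I − K·H)·P̄ = [4269288476680/2718481960299 5881560733879/2718481960299 -8429703948632/2718481960299; 5881560733879/2718481960299 69280195158305/5436963920598 -21599510111939/2718481960299; -8429703948632/2718481960299 -21599510111939/2718481960299 22859758224364/2718481960299]

step 0: x' = [7929/5665, -43787/11330, -2646/5665], P' = [5574/5665 1169/5665 -8226/5665; 1169/5665 61913/11330 -12421/5665; -8226/5665 -12421/5665 20994/5665]
step 1: x' = [3211490/112722971, 67610186/112722971, 53614805/112722971], P' = [147397656/112722971 140971455/112722971 -264262856/112722971; 140971455/112722971 2153243113/225445942 -598735067/112722971; -264262856/112722971 -598735067/112722971 702248252/112722971]
step 2: x' = [1465206691894/2718481960299, -2867102208239/2718481960299, 3931928279239/2718481960299], P' = [4269288476680/2718481960299 5881560733879/2718481960299 -8429703948632/2718481960299; 5881560733879/2718481960299 69280195158305/5436963920598 -21599510111939/2718481960299; -8429703948632/2718481960299 -21599510111939/2718481960299 22859758224364/2718481960299]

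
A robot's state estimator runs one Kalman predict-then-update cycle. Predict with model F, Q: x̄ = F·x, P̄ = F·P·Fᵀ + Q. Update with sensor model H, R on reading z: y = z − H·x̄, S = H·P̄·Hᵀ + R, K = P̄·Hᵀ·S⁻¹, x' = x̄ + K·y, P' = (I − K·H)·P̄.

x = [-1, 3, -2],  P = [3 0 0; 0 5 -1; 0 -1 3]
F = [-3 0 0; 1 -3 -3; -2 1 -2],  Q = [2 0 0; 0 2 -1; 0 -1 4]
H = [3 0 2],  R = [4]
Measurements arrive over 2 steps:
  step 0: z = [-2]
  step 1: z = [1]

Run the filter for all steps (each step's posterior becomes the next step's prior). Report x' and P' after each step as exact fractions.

step 0: x' = [-1680/629, -1327/629, 1949/629], P' = [3112/629 -618/629 -4422/629; -618/629 35430/629 845/629; -4422/629 845/629 6889/629]
step 1: x' = [796023/180251, 1949214/180251, -1093148/180251], P' = [3821092/180251 5210064/180251 -5655852/180251; 5210064/180251 27892717/180251 -8161760/180251; -5655852/180251 -8161760/180251 8549092/180251]

step 0: x̄ = F·x = [3, -4, 9]
step 0: P̄ = F·P·Fᵀ + Q = [29 -9 18; -9 59 -7; 18 -7 37]
step 0: y = z − H·x̄ = [-29]
step 0: S = H·P̄·Hᵀ + R = [629]
step 0: K = P̄·Hᵀ·S⁻¹ = [123/629; -41/629; 128/629]
step 0: x' = x̄ + K·y = [-1680/629, -1327/629, 1949/629]
step 0: P' = (I − K·H)·P̄ = [3112/629 -618/629 -4422/629; -618/629 35430/629 845/629; -4422/629 845/629 6889/629]
step 1: x̄ = F·x = [5040/629, -3546/629, -1865/629]
step 1: P̄ = F·P·Fᵀ + Q = [29266/629 -54696/629 -6006/629; -54696/629 430691/629 -91288/629; -6006/629 -91288/629 41666/629]
step 1: y = z − H·x̄ = [-633/37]
step 1: S = H·P̄·Hᵀ + R = [21206/37]
step 1: K = P̄·Hᵀ·S⁻¹ = [2229/10603; -10196/10603; 1921/10603]
step 1: x' = x̄ + K·y = [796023/180251, 1949214/180251, -1093148/180251]
step 1: P' = (I − K·H)·P̄ = [3821092/180251 5210064/180251 -5655852/180251; 5210064/180251 27892717/180251 -8161760/180251; -5655852/180251 -8161760/180251 8549092/180251]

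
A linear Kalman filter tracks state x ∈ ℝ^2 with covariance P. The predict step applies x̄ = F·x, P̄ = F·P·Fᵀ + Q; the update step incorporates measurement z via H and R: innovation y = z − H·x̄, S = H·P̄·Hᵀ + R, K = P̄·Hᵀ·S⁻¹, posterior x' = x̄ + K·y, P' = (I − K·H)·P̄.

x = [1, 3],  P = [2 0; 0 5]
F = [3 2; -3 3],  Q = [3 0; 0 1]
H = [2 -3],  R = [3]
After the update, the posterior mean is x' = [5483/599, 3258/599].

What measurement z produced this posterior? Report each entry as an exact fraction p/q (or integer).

z = [2]

x̄ = F·x = [9, 6]
P̄ = F·P·Fᵀ + Q = [41 12; 12 64]
S = H·P̄·Hᵀ + R = [599]
K = P̄·Hᵀ·S⁻¹ = [46/599; -168/599]
x' − x̄ = [92/599, -336/599] = K·y
y = (KᵀK)⁻¹·Kᵀ·(x' − x̄) = [2]
z = y + H·x̄ = [2] + [0] = [2]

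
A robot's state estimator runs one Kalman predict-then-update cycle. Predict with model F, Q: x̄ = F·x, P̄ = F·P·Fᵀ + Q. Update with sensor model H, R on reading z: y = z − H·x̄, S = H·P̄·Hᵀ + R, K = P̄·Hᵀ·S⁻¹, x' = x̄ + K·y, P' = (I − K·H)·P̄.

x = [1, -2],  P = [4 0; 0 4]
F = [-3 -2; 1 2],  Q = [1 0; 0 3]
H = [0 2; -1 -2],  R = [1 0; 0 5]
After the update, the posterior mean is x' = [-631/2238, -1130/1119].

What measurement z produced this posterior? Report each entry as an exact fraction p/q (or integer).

z = [-2, 2]

x̄ = F·x = [1, -3]
P̄ = F·P·Fᵀ + Q = [53 -28; -28 23]
S = H·P̄·Hᵀ + R = [93 -36; -36 38]
K = P̄·Hᵀ·S⁻¹ = [-1010/1119 -579/746; 550/1119 -3/373]
x' − x̄ = [-2869/2238, 2227/1119] = K·y
y = (KᵀK)⁻¹·Kᵀ·(x' − x̄) = [4, -3]
z = y + H·x̄ = [4, -3] + [-6, 5] = [-2, 2]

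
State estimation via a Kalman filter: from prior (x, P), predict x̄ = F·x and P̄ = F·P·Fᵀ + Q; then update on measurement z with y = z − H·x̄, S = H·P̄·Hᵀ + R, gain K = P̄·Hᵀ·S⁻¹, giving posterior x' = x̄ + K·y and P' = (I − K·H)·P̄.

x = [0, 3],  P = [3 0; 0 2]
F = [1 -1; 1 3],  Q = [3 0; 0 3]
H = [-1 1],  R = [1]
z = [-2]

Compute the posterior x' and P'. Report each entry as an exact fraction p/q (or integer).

x̄ = F·x = [-3, 9]
P̄ = F·P·Fᵀ + Q = [8 -3; -3 24]
y = z − H·x̄ = [-14]
S = H·P̄·Hᵀ + R = [39]
K = P̄·Hᵀ·S⁻¹ = [-11/39; 9/13]
x' = x̄ + K·y = [37/39, -9/13]
P' = (I − K·H)·P̄ = [191/39 60/13; 60/13 69/13]

x' = [37/39, -9/13]
P' = [191/39 60/13; 60/13 69/13]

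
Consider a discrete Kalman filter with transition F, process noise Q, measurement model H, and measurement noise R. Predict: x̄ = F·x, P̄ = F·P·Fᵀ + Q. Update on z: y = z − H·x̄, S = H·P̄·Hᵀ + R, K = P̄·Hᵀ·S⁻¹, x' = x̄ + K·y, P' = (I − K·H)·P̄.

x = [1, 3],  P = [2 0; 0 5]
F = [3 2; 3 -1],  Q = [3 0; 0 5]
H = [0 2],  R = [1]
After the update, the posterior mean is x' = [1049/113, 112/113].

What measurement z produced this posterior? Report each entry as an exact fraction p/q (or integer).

z = [2]

x̄ = F·x = [9, 0]
P̄ = F·P·Fᵀ + Q = [41 8; 8 28]
S = H·P̄·Hᵀ + R = [113]
K = P̄·Hᵀ·S⁻¹ = [16/113; 56/113]
x' − x̄ = [32/113, 112/113] = K·y
y = (KᵀK)⁻¹·Kᵀ·(x' − x̄) = [2]
z = y + H·x̄ = [2] + [0] = [2]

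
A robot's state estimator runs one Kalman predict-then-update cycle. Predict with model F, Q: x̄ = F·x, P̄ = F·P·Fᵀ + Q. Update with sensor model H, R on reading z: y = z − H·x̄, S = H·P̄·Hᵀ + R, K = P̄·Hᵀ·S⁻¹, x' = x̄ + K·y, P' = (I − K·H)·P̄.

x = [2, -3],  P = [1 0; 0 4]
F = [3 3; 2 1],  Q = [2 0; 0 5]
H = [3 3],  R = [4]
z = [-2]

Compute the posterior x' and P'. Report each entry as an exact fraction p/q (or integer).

x' = [-456/217, 10/7]
P' = [2771/868 -81/28; -81/28 85/28]

x̄ = F·x = [-3, 1]
P̄ = F·P·Fᵀ + Q = [47 18; 18 13]
y = z − H·x̄ = [4]
S = H·P̄·Hᵀ + R = [868]
K = P̄·Hᵀ·S⁻¹ = [195/868; 3/28]
x' = x̄ + K·y = [-456/217, 10/7]
P' = (I − K·H)·P̄ = [2771/868 -81/28; -81/28 85/28]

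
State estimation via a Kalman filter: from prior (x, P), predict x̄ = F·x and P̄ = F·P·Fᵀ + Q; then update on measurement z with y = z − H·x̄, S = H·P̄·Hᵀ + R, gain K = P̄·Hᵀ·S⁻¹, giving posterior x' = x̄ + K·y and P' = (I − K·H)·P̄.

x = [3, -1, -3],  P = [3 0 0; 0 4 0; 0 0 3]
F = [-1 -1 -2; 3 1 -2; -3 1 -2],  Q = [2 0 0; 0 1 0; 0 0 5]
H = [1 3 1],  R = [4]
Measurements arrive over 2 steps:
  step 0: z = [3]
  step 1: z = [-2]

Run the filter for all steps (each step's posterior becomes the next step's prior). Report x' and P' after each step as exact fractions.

step 0: x' = [359/431, 1354/431, -2972/431], P' = [7826/431 -4631/431 6207/431; -4631/431 4564/431 -8581/431; 6207/431 -8581/431 19664/431]
step 1: x' = [-2444515/491744, 8644347/1966976, -19943177/1966976], P' = [3700409/122936 -19259057/491744 43319579/491744; -19259057/491744 109158745/1966976 -249040659/1966976; 43319579/491744 -249040659/1966976 576130449/1966976]

step 0: x̄ = F·x = [4, 14, -4]
step 0: P̄ = F·P·Fᵀ + Q = [21 -1 17; -1 44 -11; 17 -11 48]
step 0: y = z − H·x̄ = [-39]
step 0: S = H·P̄·Hᵀ + R = [431]
step 0: K = P̄·Hᵀ·S⁻¹ = [35/431; 120/431; 32/431]
step 0: x' = x̄ + K·y = [359/431, 1354/431, -2972/431]
step 0: P' = (I − K·H)·P̄ = [7826/431 -4631/431 6207/431; -4631/431 4564/431 -8581/431; 6207/431 -8581/431 19664/431]
step 1: x̄ = F·x = [4231/431, 8375/431, 6221/431]
step 1: P̄ = F·P·Fᵀ + Q = [73150/431 44310/431 137964/431; 44310/431 86139/431 47110/431; 137964/431 47110/431 292403/431]
step 1: y = z − H·x̄ = [-36439/431]
step 1: S = H·P̄·Hᵀ + R = [1966976/431]
step 1: K = P̄·Hᵀ·S⁻¹ = [86011/491744; 349837/1966976; 571697/1966976]
step 1: x' = x̄ + K·y = [-2444515/491744, 8644347/1966976, -19943177/1966976]
step 1: P' = (I − K·H)·P̄ = [3700409/122936 -19259057/491744 43319579/491744; -19259057/491744 109158745/1966976 -249040659/1966976; 43319579/491744 -249040659/1966976 576130449/1966976]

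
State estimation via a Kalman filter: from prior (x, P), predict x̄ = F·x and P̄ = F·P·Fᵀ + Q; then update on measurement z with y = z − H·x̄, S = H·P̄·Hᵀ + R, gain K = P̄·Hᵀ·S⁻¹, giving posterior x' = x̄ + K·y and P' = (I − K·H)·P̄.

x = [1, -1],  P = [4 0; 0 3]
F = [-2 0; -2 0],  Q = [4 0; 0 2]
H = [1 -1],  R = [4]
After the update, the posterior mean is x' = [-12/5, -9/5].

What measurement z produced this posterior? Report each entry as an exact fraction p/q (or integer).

x̄ = F·x = [-2, -2]
P̄ = F·P·Fᵀ + Q = [20 16; 16 18]
S = H·P̄·Hᵀ + R = [10]
K = P̄·Hᵀ·S⁻¹ = [2/5; -1/5]
x' − x̄ = [-2/5, 1/5] = K·y
y = (KᵀK)⁻¹·Kᵀ·(x' − x̄) = [-1]
z = y + H·x̄ = [-1] + [0] = [-1]

z = [-1]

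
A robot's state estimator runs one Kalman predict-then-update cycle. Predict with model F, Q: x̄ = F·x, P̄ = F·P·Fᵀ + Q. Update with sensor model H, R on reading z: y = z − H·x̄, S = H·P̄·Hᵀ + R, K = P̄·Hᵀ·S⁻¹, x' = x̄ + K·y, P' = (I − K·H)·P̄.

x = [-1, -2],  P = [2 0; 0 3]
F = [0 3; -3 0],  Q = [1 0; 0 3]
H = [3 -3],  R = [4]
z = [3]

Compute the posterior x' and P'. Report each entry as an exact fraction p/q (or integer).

x̄ = F·x = [-6, 3]
P̄ = F·P·Fᵀ + Q = [28 0; 0 21]
y = z − H·x̄ = [30]
S = H·P̄·Hᵀ + R = [445]
K = P̄·Hᵀ·S⁻¹ = [84/445; -63/445]
x' = x̄ + K·y = [-30/89, -111/89]
P' = (I − K·H)·P̄ = [5404/445 5292/445; 5292/445 5376/445]

x' = [-30/89, -111/89]
P' = [5404/445 5292/445; 5292/445 5376/445]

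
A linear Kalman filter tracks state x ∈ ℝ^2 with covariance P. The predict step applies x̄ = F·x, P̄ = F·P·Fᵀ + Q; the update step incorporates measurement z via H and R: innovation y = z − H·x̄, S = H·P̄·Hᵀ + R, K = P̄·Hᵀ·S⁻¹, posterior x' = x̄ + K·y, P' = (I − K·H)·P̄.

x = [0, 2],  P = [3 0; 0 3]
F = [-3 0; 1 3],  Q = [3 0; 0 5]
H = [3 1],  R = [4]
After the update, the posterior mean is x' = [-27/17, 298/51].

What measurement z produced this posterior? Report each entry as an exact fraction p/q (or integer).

z = [1]

x̄ = F·x = [0, 6]
P̄ = F·P·Fᵀ + Q = [30 -9; -9 35]
S = H·P̄·Hᵀ + R = [255]
K = P̄·Hᵀ·S⁻¹ = [27/85; 8/255]
x' − x̄ = [-27/17, -8/51] = K·y
y = (KᵀK)⁻¹·Kᵀ·(x' − x̄) = [-5]
z = y + H·x̄ = [-5] + [6] = [1]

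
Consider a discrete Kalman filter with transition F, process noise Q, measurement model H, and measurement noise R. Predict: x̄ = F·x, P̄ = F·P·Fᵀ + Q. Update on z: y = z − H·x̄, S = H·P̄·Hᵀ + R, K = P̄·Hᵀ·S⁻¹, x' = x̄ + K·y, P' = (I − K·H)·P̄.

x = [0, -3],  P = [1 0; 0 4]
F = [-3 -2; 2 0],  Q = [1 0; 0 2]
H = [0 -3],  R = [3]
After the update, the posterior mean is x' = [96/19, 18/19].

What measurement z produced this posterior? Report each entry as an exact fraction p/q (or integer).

x̄ = F·x = [6, 0]
P̄ = F·P·Fᵀ + Q = [26 -6; -6 6]
S = H·P̄·Hᵀ + R = [57]
K = P̄·Hᵀ·S⁻¹ = [6/19; -6/19]
x' − x̄ = [-18/19, 18/19] = K·y
y = (KᵀK)⁻¹·Kᵀ·(x' − x̄) = [-3]
z = y + H·x̄ = [-3] + [0] = [-3]

z = [-3]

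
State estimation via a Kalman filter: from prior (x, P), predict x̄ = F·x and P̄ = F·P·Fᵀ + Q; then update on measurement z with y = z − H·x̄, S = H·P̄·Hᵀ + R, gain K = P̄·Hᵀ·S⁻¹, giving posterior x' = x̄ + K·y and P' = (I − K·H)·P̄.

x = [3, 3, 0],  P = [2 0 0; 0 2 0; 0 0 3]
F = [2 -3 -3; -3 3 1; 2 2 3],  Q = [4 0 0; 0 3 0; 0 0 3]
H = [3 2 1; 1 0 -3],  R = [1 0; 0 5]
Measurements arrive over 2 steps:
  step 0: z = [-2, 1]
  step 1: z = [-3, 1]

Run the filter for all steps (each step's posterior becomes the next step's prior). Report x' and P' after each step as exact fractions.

step 0: x' = [15051/16873, -39030/16873, 2251/16873], P' = [636955/50619 -348731/16873 200215/50619; -348731/16873 579186/16873 -114197/16873; 200215/50619 -114197/16873 90520/50619]
step 1: x' = [-7051503473/1980919649, 9160119580/1980919649, -3044779579/1980919649], P' = [62827904958/1980919649 -103294795722/1980919649 18732507931/1980919649; -103294795722/1980919649 170560575736/1980919649 -31298833104/1980919649; 18732507931/1980919649 -31298833104/1980919649 6589619847/1980919649]

step 0: x̄ = F·x = [-3, 0, 12]
step 0: P̄ = F·P·Fᵀ + Q = [57 -39 -31; -39 42 9; -31 9 46]
step 0: y = z − H·x̄ = [-5, 40]
step 0: S = H·P̄·Hᵀ + R = [110 149; 149 662]
step 0: K = P̄·Hᵀ·S⁻¹ = [18694/50619 7262/50619; -2018/16873 -1228/16873; 5983/50619 -14269/50619]
step 0: x' = x̄ + K·y = [15051/16873, -39030/16873, 2251/16873]
step 0: P' = (I − K·H)·P̄ = [636955/50619 -348731/16873 200215/50619; -348731/16873 579186/16873 -114197/16873; 200215/50619 -114197/16873 90520/50619]
step 1: x̄ = F·x = [140439/16873, -159992/16873, -41205/16873]
step 1: P̄ = F·P·Fᵀ + Q = [23188096/50619 -29110750/50619 -1460957/50619; -29110750/50619 37187632/50619 1705172/50619; -1460957/50619 1705172/50619 386533/50619]
step 1: y = z − H·x̄ = [-110747/16873, -247181/16873]
step 1: S = H·P̄·Hᵀ + R = [6606490/50619 11639813/50619; 11639813/50619 35685730/50619]
step 1: K = P̄·Hᵀ·S⁻¹ = [626631361/1980919649 1326076233/1980919649; -62068798/1980919649 -1879659282/1980919649; 189477432/1980919649 -207270322/1980919649]
step 1: x' = x̄ + K·y = [-7051503473/1980919649, 9160119580/1980919649, -3044779579/1980919649]
step 1: P' = (I − K·H)·P̄ = [62827904958/1980919649 -103294795722/1980919649 18732507931/1980919649; -103294795722/1980919649 170560575736/1980919649 -31298833104/1980919649; 18732507931/1980919649 -31298833104/1980919649 6589619847/1980919649]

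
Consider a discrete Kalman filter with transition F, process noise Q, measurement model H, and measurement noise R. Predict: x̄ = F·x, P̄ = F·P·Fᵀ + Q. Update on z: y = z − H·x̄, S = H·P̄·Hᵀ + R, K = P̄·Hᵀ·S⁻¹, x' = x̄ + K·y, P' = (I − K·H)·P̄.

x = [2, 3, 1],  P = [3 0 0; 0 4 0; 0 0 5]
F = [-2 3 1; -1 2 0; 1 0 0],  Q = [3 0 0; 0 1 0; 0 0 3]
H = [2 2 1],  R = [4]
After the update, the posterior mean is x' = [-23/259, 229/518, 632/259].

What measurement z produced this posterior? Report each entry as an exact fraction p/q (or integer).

x̄ = F·x = [6, 4, 2]
P̄ = F·P·Fᵀ + Q = [56 30 -6; 30 20 -3; -6 -3 6]
S = H·P̄·Hᵀ + R = [518]
K = P̄·Hᵀ·S⁻¹ = [83/259; 97/518; -6/259]
x' − x̄ = [-1577/259, -1843/518, 114/259] = K·y
y = (KᵀK)⁻¹·Kᵀ·(x' − x̄) = [-19]
z = y + H·x̄ = [-19] + [22] = [3]

z = [3]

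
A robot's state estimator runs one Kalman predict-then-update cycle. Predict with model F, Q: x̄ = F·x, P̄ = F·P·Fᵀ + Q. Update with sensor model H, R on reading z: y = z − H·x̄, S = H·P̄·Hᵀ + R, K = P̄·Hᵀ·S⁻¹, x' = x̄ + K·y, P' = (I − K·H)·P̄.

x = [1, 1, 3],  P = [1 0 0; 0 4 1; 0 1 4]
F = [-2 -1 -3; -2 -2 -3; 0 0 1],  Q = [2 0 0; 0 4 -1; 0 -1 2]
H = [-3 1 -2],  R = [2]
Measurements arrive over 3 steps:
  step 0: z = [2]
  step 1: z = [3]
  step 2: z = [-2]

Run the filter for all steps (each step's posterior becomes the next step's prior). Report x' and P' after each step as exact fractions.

step 0: x' = [-441/128, -629/128, 51/32], P' = [1327/128 2259/128 -197/32; 2259/128 4455/128 -273/32; -197/32 -273/32 39/8]
step 1: x' = [-35107/24399, -31444/24399, 767/8133], P' = [232336/24399 470656/24399 -33233/8133; 470656/24399 1254862/24399 -19163/8133; -33233/8133 -19163/8133 13688/2711]
step 2: x' = [3356880/3968321, 2369526/3968321, 24957/566903], P' = [104333333/7936642 193146857/7936642 -3911485/566903; 193146857/7936642 457557393/7936642 -3797219/566903; -3911485/566903 -3797219/566903 3974726/566903]

step 0: x̄ = F·x = [-12, -13, 3]
step 0: P̄ = F·P·Fᵀ + Q = [52 57 -13; 57 72 -15; -13 -15 6]
step 0: y = z − H·x̄ = [-15]
step 0: S = H·P̄·Hᵀ + R = [128]
step 0: K = P̄·Hᵀ·S⁻¹ = [-73/128; -69/128; 3/32]
step 0: x' = x̄ + K·y = [-441/128, -629/128, 51/32]
step 0: P' = (I − K·H)·P̄ = [1327/128 2259/128 -197/32; 2259/128 4455/128 -273/32; -197/32 -273/32 39/8]
step 1: x̄ = F·x = [899/128, 191/16, 51/32]
step 1: P̄ = F·P·Fᵀ + Q = [8663/128 1763/16 199/32; 1763/16 387/2 55/4; 199/32 55/4 55/8]
step 1: y = z − H·x̄ = [1961/128]
step 1: S = H·P̄·Hᵀ + R = [24399/128]
step 1: K = P̄·Hᵀ·S⁻¹ = [-13477/24399; -21064/24399; -796/8133]
step 1: x' = x̄ + K·y = [-35107/24399, -31444/24399, 767/8133]
step 1: P' = (I − K·H)·P̄ = [232336/24399 470656/24399 -33233/8133; 470656/24399 1254862/24399 -19163/8133; -33233/8133 -19163/8133 13688/2711]
step 2: x̄ = F·x = [31585/8133, 126199/24399, 767/8133]
step 2: P̄ = F·P·Fᵀ + Q = [409226/2711 1885981/8133 -12521/2711; 1885981/8133 9034108/24399 -26533/8133; -12521/2711 -26533/8133 19110/2711]
step 2: y = z − H·x̄ = [113870/24399]
step 2: S = H·P̄·Hᵀ + R = [7936642/24399]
step 2: K = P̄·Hᵀ·S⁻¹ = [-5165781/7936642; -7780523/7936642; -6108/566903]
step 2: x' = x̄ + K·y = [3356880/3968321, 2369526/3968321, 24957/566903]
step 2: P' = (I − K·H)·P̄ = [104333333/7936642 193146857/7936642 -3911485/566903; 193146857/7936642 457557393/7936642 -3797219/566903; -3911485/566903 -3797219/566903 3974726/566903]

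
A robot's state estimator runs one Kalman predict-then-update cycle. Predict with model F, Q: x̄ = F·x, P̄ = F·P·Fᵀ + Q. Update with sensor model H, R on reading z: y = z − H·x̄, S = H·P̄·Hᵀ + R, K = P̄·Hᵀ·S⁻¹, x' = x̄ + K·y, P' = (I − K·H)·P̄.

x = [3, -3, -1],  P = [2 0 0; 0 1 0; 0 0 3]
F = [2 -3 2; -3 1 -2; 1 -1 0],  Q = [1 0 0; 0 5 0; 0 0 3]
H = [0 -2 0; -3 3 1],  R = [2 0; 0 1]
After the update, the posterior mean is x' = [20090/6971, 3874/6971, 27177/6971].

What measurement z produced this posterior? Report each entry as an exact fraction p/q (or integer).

x̄ = F·x = [13, -10, 6]
P̄ = F·P·Fᵀ + Q = [30 -27 7; -27 36 -7; 7 -7 6]
S = H·P̄·Hᵀ + R = [146 -364; -364 1003]
K = P̄·Hᵀ·S⁻¹ = [-2767/6971 -2144/6971; -2984/6971 182/6971; 469/6971 -80/6971]
x' − x̄ = [-70533/6971, 73584/6971, -14649/6971] = K·y
y = (KᵀK)⁻¹·Kᵀ·(x' − x̄) = [-21, 60]
z = y + H·x̄ = [-21, 60] + [20, -63] = [-1, -3]

z = [-1, -3]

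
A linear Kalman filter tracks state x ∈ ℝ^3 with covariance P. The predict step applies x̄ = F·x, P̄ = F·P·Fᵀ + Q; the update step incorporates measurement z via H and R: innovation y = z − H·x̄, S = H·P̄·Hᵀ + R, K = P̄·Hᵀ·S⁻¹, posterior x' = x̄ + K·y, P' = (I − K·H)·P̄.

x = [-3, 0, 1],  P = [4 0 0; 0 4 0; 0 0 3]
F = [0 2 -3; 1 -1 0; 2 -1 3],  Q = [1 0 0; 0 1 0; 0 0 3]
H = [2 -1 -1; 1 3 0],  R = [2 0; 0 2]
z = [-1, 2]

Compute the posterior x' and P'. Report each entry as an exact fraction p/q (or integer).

x̄ = F·x = [-3, -3, -3]
P̄ = F·P·Fᵀ + Q = [44 -8 -35; -8 9 12; -35 12 50]
y = z − H·x̄ = [-1, 14]
S = H·P̄·Hᵀ + R = [433 20; 20 79]
K = P̄·Hᵀ·S⁻¹ = [9949/33807 6040/33807; -1101/11269 2989/11269; -10448/33807 3073/33807]
x' = x̄ + K·y = [-26810/33807, 9140/11269, -47951/33807]
P' = (I − K·H)·P̄ = [63389/33807 -5701/11269 123983/33807; -5701/11269 3893/11269 -13093/11269; 123983/33807 -13093/11269 308141/33807]

x' = [-26810/33807, 9140/11269, -47951/33807]
P' = [63389/33807 -5701/11269 123983/33807; -5701/11269 3893/11269 -13093/11269; 123983/33807 -13093/11269 308141/33807]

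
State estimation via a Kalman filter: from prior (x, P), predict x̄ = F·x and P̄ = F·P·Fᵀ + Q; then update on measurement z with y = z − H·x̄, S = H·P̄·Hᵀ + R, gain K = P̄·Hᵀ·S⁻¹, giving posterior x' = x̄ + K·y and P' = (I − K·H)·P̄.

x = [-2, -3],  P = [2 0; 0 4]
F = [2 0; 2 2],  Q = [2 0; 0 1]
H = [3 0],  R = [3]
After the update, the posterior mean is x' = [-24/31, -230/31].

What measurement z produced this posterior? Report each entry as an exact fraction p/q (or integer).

z = [-2]

x̄ = F·x = [-4, -10]
P̄ = F·P·Fᵀ + Q = [10 8; 8 25]
S = H·P̄·Hᵀ + R = [93]
K = P̄·Hᵀ·S⁻¹ = [10/31; 8/31]
x' − x̄ = [100/31, 80/31] = K·y
y = (KᵀK)⁻¹·Kᵀ·(x' − x̄) = [10]
z = y + H·x̄ = [10] + [-12] = [-2]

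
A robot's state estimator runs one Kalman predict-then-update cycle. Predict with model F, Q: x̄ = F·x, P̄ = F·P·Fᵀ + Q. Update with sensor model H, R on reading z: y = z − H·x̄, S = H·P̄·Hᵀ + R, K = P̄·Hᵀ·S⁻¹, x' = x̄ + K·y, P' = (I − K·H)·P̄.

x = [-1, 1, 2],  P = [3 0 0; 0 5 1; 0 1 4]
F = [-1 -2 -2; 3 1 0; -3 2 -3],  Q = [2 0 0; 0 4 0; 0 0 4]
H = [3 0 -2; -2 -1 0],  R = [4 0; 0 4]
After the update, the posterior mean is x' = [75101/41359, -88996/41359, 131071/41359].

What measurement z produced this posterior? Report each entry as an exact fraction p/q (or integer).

x̄ = F·x = [-5, -2, -1]
P̄ = F·P·Fᵀ + Q = [49 -21 15; -21 36 -20; 15 -20 75]
S = H·P̄·Hᵀ + R = [565 -211; -211 152]
K = P̄·Hᵀ·S⁻¹ = [1537/41359 -18818/41359; -2230/41359 -1463/41359; -18070/41359 -27805/41359]
x' − x̄ = [281896/41359, -6278/41359, 172430/41359] = K·y
y = (KᵀK)⁻¹·Kᵀ·(x' − x̄) = [12, -14]
z = y + H·x̄ = [12, -14] + [-13, 12] = [-1, -2]

z = [-1, -2]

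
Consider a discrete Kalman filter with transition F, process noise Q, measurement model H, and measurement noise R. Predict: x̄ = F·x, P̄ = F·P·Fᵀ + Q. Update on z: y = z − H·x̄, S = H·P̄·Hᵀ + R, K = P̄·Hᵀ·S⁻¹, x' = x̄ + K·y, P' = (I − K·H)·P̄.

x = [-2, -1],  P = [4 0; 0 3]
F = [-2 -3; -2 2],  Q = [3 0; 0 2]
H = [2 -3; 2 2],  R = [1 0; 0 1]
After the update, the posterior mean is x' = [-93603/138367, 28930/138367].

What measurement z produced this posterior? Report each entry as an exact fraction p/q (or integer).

z = [-2, -1]

x̄ = F·x = [7, 2]
P̄ = F·P·Fᵀ + Q = [46 -2; -2 30]
S = H·P̄·Hᵀ + R = [479 8; 8 289]
K = P̄·Hᵀ·S⁻¹ = [27618/138367 41368/138367; -27614/138367 27576/138367]
x' − x̄ = [-1062172/138367, -247804/138367] = K·y
y = (KᵀK)⁻¹·Kᵀ·(x' − x̄) = [-10, -19]
z = y + H·x̄ = [-10, -19] + [8, 18] = [-2, -1]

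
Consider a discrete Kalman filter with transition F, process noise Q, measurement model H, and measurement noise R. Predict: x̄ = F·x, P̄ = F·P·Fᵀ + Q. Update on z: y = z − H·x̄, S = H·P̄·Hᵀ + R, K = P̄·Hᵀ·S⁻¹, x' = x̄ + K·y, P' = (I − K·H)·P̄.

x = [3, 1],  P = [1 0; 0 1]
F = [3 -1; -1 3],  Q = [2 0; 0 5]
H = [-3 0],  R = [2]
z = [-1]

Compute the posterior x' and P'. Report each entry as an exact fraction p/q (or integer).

x̄ = F·x = [8, 0]
P̄ = F·P·Fᵀ + Q = [12 -6; -6 15]
y = z − H·x̄ = [23]
S = H·P̄·Hᵀ + R = [110]
K = P̄·Hᵀ·S⁻¹ = [-18/55; 9/55]
x' = x̄ + K·y = [26/55, 207/55]
P' = (I − K·H)·P̄ = [12/55 -6/55; -6/55 663/55]

x' = [26/55, 207/55]
P' = [12/55 -6/55; -6/55 663/55]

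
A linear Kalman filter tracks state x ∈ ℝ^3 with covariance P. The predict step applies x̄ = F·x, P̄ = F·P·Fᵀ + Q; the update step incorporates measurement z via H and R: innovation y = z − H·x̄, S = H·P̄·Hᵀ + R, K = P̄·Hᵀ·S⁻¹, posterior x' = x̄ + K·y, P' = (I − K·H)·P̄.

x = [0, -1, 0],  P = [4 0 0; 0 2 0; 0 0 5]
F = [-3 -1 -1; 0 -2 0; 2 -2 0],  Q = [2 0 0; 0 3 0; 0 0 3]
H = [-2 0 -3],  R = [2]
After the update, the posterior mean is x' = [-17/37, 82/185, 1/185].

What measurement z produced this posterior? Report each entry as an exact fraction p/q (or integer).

z = [1]

x̄ = F·x = [1, 2, 2]
P̄ = F·P·Fᵀ + Q = [45 4 -20; 4 11 8; -20 8 27]
S = H·P̄·Hᵀ + R = [185]
K = P̄·Hᵀ·S⁻¹ = [-6/37; -32/185; -41/185]
x' − x̄ = [-54/37, -288/185, -369/185] = K·y
y = (KᵀK)⁻¹·Kᵀ·(x' − x̄) = [9]
z = y + H·x̄ = [9] + [-8] = [1]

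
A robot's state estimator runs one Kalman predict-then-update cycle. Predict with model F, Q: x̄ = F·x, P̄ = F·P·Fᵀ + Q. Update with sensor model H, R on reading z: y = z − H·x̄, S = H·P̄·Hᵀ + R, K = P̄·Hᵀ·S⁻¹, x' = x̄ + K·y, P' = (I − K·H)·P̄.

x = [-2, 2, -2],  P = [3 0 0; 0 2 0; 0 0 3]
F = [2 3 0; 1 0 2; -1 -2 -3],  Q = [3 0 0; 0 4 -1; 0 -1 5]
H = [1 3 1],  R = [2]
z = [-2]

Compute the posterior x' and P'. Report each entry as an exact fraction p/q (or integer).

x' = [188/39, -292/117, 58/117]
P' = [308/13 -217/39 -251/39; -217/39 542/117 -893/117; -251/39 -893/117 3350/117]

x̄ = F·x = [2, -6, 4]
P̄ = F·P·Fᵀ + Q = [33 6 -18; 6 19 -22; -18 -22 43]
y = z − H·x̄ = [10]
S = H·P̄·Hᵀ + R = [117]
K = P̄·Hᵀ·S⁻¹ = [11/39; 41/117; -41/117]
x' = x̄ + K·y = [188/39, -292/117, 58/117]
P' = (I − K·H)·P̄ = [308/13 -217/39 -251/39; -217/39 542/117 -893/117; -251/39 -893/117 3350/117]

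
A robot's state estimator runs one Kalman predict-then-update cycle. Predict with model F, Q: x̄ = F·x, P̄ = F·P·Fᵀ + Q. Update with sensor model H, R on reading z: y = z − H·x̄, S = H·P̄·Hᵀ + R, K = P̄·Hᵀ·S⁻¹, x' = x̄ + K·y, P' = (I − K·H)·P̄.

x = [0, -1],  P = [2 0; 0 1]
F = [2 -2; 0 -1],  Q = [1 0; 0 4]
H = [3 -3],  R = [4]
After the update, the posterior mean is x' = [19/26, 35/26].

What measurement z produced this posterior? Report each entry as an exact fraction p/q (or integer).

x̄ = F·x = [2, 1]
P̄ = F·P·Fᵀ + Q = [13 2; 2 5]
S = H·P̄·Hᵀ + R = [130]
K = P̄·Hᵀ·S⁻¹ = [33/130; -9/130]
x' − x̄ = [-33/26, 9/26] = K·y
y = (KᵀK)⁻¹·Kᵀ·(x' − x̄) = [-5]
z = y + H·x̄ = [-5] + [3] = [-2]

z = [-2]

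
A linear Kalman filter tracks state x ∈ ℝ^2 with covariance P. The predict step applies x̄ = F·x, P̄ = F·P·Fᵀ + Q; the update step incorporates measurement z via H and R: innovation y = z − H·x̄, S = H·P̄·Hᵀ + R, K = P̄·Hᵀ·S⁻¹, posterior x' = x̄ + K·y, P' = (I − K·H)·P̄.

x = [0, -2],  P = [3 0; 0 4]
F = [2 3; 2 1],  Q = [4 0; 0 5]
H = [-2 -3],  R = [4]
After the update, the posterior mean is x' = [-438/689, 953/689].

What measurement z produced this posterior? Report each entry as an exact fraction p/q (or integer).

x̄ = F·x = [-6, -2]
P̄ = F·P·Fᵀ + Q = [52 24; 24 21]
S = H·P̄·Hᵀ + R = [689]
K = P̄·Hᵀ·S⁻¹ = [-176/689; -111/689]
x' − x̄ = [3696/689, 2331/689] = K·y
y = (KᵀK)⁻¹·Kᵀ·(x' − x̄) = [-21]
z = y + H·x̄ = [-21] + [18] = [-3]

z = [-3]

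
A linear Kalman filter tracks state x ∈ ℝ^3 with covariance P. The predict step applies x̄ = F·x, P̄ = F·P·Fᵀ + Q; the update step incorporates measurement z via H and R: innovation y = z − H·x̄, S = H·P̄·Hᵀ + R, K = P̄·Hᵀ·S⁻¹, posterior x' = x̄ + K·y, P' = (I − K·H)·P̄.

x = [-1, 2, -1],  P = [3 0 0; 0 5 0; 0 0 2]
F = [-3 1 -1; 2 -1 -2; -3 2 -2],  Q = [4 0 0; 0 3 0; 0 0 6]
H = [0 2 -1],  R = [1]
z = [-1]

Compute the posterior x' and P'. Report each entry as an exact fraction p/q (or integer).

x' = [288/127, 202/127, 537/127]
P' = [3411/254 589/127 2435/254; 589/127 668/127 1298/127; 2435/254 1298/127 5293/254]

x̄ = F·x = [6, -2, 9]
P̄ = F·P·Fᵀ + Q = [38 -19 41; -19 28 -20; 41 -20 61]
y = z − H·x̄ = [12]
S = H·P̄·Hᵀ + R = [254]
K = P̄·Hᵀ·S⁻¹ = [-79/254; 38/127; -101/254]
x' = x̄ + K·y = [288/127, 202/127, 537/127]
P' = (I − K·H)·P̄ = [3411/254 589/127 2435/254; 589/127 668/127 1298/127; 2435/254 1298/127 5293/254]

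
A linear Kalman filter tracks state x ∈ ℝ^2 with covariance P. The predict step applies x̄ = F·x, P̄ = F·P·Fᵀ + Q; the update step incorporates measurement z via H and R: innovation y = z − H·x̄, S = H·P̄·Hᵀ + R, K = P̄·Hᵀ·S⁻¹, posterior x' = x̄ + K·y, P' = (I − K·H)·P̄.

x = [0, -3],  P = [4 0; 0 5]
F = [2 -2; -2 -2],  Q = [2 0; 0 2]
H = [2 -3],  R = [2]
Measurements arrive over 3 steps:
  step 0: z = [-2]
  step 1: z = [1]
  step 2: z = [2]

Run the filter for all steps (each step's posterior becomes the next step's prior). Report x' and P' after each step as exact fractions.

step 0: x' = [46/7, 283/56], P' = [202/7 134/7; 134/7 1447/112]
step 1: x' = [-150415/104471, -136497/104471], P' = [273162/104471 177942/104471; 177942/104471 139054/104471]
step 2: x' = [9250858/9478821, 179039/9478821], P' = [24709726/9478821 16060178/9478821; 16060178/9478821 12526267/9478821]

step 0: x̄ = F·x = [6, 6]
step 0: P̄ = F·P·Fᵀ + Q = [38 4; 4 38]
step 0: y = z − H·x̄ = [4]
step 0: S = H·P̄·Hᵀ + R = [448]
step 0: K = P̄·Hᵀ·S⁻¹ = [1/7; -53/224]
step 0: x' = x̄ + K·y = [46/7, 283/56]
step 0: P' = (I − K·H)·P̄ = [202/7 134/7; 134/7 1447/112]
step 1: x̄ = F·x = [85/28, -93/4]
step 1: P̄ = F·P·Fᵀ + Q = [447/28 -255/4; -255/4 1289/4]
step 1: y = z − H·x̄ = [-2095/28]
step 1: S = H·P̄·Hᵀ + R = [104471/28]
step 1: K = P̄·Hᵀ·S⁻¹ = [6249/104471; -30639/104471]
step 1: x' = x̄ + K·y = [-150415/104471, -136497/104471]
step 1: P' = (I − K·H)·P̄ = [273162/104471 177942/104471; 177942/104471 139054/104471]
step 2: x̄ = F·x = [-27836/104471, 573824/104471]
step 2: P̄ = F·P·Fᵀ + Q = [434270/104471 -536432/104471; -536432/104471 3281342/104471]
step 2: y = z − H·x̄ = [1986086/104471]
step 2: S = H·P̄·Hᵀ + R = [37915284/104471]
step 2: K = P̄·Hᵀ·S⁻¹ = [619459/9478821; -5458445/18957642]
step 2: x' = x̄ + K·y = [9250858/9478821, 179039/9478821]
step 2: P' = (I − K·H)·P̄ = [24709726/9478821 16060178/9478821; 16060178/9478821 12526267/9478821]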